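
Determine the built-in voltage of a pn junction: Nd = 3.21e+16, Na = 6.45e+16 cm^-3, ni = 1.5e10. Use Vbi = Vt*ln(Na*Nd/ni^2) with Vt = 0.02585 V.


Step 1: Compute Na*Nd/ni^2 = 6.45e+16 * 3.21e+16 / (1.5e10)^2 = 9.2020e+12
Step 2: ln(9.2020e+12) = 29.8504
Step 3: Vbi = 0.02585 * 29.8504 = 0.772 V

0.772


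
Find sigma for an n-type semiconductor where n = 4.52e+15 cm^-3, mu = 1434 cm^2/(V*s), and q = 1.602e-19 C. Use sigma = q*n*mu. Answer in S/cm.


Step 1: sigma = q * n * mu
Step 2: sigma = 1.602e-19 * 4.52e+15 * 1434
Step 3: sigma = 1.038e+00 S/cm

1.038e+00


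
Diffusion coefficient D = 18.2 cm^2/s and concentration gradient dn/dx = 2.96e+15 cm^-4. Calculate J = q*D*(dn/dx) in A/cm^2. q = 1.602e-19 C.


Step 1: J = q * D * (dn/dx)
Step 2: J = 1.602e-19 * 18.2 * 2.96e+15
Step 3: J = 8.63e-03 A/cm^2

8.63e-03


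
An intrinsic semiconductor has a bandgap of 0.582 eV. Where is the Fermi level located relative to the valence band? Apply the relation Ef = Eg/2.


Step 1: For an intrinsic semiconductor, the Fermi level sits at midgap.
Step 2: Ef = Eg / 2 = 0.582 / 2 = 0.291 eV

0.291


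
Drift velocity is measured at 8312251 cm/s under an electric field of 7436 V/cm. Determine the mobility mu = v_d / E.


Step 1: mu = v_d / E
Step 2: mu = 8312251 / 7436
Step 3: mu = 1117.84 cm^2/(V*s)

1117.84


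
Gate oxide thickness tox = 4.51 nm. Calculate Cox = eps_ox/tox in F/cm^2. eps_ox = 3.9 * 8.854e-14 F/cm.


Step 1: eps_ox = 3.9 * 8.854e-14 = 3.45306e-13 F/cm
Step 2: tox in cm = 4.51 nm * 1e-7 = 4.5100e-07 cm
Step 3: Cox = 3.45306e-13 / 4.5100e-07 = 7.66e-07 F/cm^2

7.66e-07


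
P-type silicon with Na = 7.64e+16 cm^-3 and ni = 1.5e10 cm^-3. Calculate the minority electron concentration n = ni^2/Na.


Step 1: Majority hole concentration p ≈ Na = 7.64e+16 cm^-3
Step 2: n = ni^2 / Na = (1.5e10)^2 / 7.64e+16
Step 3: n = 2.95e+03 cm^-3

2.95e+03


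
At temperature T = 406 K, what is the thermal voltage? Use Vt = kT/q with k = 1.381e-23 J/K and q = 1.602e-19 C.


Step 1: kT = 1.381e-23 * 406 = 5.60686e-21 J
Step 2: Vt = kT/q = 5.60686e-21 / 1.602e-19
Step 3: Vt = 0.035 V

0.035


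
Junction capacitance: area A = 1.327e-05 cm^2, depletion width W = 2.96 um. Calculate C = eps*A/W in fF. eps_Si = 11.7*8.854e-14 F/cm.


Step 1: eps_Si = 11.7 * 8.854e-14 = 1.035918e-12 F/cm
Step 2: W in cm = 2.96 * 1e-4 = 2.96e-04 cm
Step 3: C = 1.035918e-12 * 1.327e-05 / 2.96e-04 = 4.644132e-14 F
Step 4: C = 46.44 fF

46.44


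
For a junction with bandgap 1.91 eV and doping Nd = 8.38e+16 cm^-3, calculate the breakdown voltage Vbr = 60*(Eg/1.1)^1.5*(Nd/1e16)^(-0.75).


Step 1: Eg/1.1 = 1.91/1.1 = 1.736364
Step 2: (Eg/1.1)^1.5 = 1.736364^1.5 = 2.288027
Step 3: (Nd/1e16)^(-0.75) = (8.38)^(-0.75) = 0.203033
Step 4: Vbr = 60 * 2.288027 * 0.203033 = 27.9 V

27.9


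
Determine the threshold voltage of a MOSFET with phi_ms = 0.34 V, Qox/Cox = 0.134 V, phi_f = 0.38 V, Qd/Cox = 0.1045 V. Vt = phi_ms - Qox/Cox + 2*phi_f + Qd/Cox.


Step 1: Vt = phi_ms - Qox/Cox + 2*phi_f + Qd/Cox
Step 2: Vt = 0.34 - 0.134 + 2*0.38 + 0.1045
Step 3: Vt = 0.34 - 0.134 + 0.76 + 0.1045
Step 4: Vt = 1.0705 V

1.0705


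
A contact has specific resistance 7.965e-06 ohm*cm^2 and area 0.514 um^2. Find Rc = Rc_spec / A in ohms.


Step 1: Convert area to cm^2: 0.514 um^2 = 5.1400e-09 cm^2
Step 2: Rc = Rc_spec / A = 7.965e-06 / 5.1400e-09
Step 3: Rc = 1.55e+03 ohms

1.55e+03


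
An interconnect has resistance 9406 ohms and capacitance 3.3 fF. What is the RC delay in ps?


Step 1: tau = R * C
Step 2: tau = 9406 * 3.3 fF = 9406 * 3.3e-15 F
Step 3: tau = 3.10398e-11 s = 31.0398 ps

31.0398


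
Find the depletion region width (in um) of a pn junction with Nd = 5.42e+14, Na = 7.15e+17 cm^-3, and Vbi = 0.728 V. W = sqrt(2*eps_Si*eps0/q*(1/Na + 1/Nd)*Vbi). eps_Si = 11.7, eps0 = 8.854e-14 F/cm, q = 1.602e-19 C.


Step 1: 1/Na + 1/Nd = 1/7.15e+17 + 1/5.42e+14 = 1.84642e-15
Step 2: 2*eps*eps0/q = 2*11.7*8.854e-14/1.602e-19 = 1.293281e+07
Step 3: W^2 = 1.293281e+07 * 1.84642e-15 * 0.728 = 1.73842e-08
Step 4: W = sqrt(1.73842e-08) = 1.318e-04 cm = 1.318 um

1.318


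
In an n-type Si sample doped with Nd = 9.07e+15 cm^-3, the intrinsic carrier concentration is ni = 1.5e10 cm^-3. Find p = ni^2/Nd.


Step 1: Since Nd >> ni, n ≈ Nd = 9.07e+15 cm^-3
Step 2: p = ni^2 / n = (1.5e10)^2 / 9.07e+15
Step 3: p = 2.25e20 / 9.07e+15 = 2.48e+04 cm^-3

2.48e+04


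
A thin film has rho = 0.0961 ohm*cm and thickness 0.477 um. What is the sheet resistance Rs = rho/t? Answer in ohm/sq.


Step 1: Convert thickness to cm: t = 0.477 um = 4.7700e-05 cm
Step 2: Rs = rho / t = 0.0961 / 4.7700e-05
Step 3: Rs = 2014.7 ohm/sq

2014.7


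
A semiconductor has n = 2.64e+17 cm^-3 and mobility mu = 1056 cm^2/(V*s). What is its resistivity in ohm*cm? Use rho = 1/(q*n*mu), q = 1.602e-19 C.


Step 1: sigma = q * n * mu = 1.602e-19 * 2.64e+17 * 1056 = 4.46612e+01 S/cm
Step 2: rho = 1 / sigma = 1 / 4.46612e+01 = 0.02239 ohm*cm

0.02239


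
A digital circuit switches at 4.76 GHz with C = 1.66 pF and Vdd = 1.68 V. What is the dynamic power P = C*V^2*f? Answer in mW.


Step 1: V^2 = 1.68^2 = 2.8224 V^2
Step 2: P = C*V^2*f = 1.66e-12 F * 2.8224 * 4.76e9 Hz
Step 3: P = 2.230147584e-02 W
Step 4: P = 22.301 mW

22.301


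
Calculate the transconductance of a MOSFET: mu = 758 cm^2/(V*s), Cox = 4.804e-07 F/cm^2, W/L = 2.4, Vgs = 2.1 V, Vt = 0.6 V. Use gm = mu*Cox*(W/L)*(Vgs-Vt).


Step 1: Vov = Vgs - Vt = 2.1 - 0.6 = 1.5 V
Step 2: gm = mu * Cox * (W/L) * Vov
Step 3: gm = 758 * 4.804e-07 * 2.4 * 1.5 = 1.31e-03 S

1.31e-03


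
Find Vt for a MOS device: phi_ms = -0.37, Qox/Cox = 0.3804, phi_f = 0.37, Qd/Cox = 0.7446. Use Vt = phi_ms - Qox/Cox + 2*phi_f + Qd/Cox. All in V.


Step 1: Vt = phi_ms - Qox/Cox + 2*phi_f + Qd/Cox
Step 2: Vt = -0.37 - 0.3804 + 2*0.37 + 0.7446
Step 3: Vt = -0.37 - 0.3804 + 0.74 + 0.7446
Step 4: Vt = 0.7342 V

0.7342


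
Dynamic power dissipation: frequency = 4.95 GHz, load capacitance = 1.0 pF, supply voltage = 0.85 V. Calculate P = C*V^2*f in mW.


Step 1: V^2 = 0.85^2 = 0.7225 V^2
Step 2: P = C*V^2*f = 1.0e-12 F * 0.7225 * 4.95e9 Hz
Step 3: P = 3.576375e-03 W
Step 4: P = 3.576 mW

3.576


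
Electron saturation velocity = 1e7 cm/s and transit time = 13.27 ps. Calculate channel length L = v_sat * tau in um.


Step 1: tau in seconds = 13.27 ps * 1e-12 = 1.3270e-11 s
Step 2: L = v_sat * tau = 1e7 * 1.3270e-11 = 1.3270e-04 cm
Step 3: L in um = 1.3270e-04 * 1e4 = 1.327 um

1.327


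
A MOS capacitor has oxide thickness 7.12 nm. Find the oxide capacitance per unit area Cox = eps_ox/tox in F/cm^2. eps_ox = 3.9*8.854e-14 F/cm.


Step 1: eps_ox = 3.9 * 8.854e-14 = 3.45306e-13 F/cm
Step 2: tox in cm = 7.12 nm * 1e-7 = 7.1200e-07 cm
Step 3: Cox = 3.45306e-13 / 7.1200e-07 = 4.85e-07 F/cm^2

4.85e-07


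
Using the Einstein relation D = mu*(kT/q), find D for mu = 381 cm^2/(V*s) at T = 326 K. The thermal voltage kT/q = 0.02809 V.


Step 1: D = mu * (kT/q)
Step 2: D = 381 * 0.02809
Step 3: D = 10.7 cm^2/s

10.7


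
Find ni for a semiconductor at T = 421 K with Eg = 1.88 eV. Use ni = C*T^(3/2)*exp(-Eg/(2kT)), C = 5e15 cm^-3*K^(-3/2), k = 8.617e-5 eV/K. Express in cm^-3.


Step 1: Compute kT = 8.617e-5 * 421 = 0.03627757 eV
Step 2: Exponent = -Eg/(2kT) = -1.88/(2*0.03627757) = -25.91133
Step 3: T^(3/2) = 421^1.5 = 8638.20
Step 4: ni = 5e15 * 8638.20 * exp(-25.91133) = 2.41e+08 cm^-3

2.41e+08


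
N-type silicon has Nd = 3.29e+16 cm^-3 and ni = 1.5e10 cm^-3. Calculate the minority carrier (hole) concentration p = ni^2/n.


Step 1: Since Nd >> ni, n ≈ Nd = 3.29e+16 cm^-3
Step 2: p = ni^2 / n = (1.5e10)^2 / 3.29e+16
Step 3: p = 2.25e20 / 3.29e+16 = 6.84e+03 cm^-3

6.84e+03


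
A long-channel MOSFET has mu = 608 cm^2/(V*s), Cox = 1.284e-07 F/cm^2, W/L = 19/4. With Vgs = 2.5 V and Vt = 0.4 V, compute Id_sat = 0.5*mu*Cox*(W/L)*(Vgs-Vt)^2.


Step 1: Overdrive voltage Vov = Vgs - Vt = 2.5 - 0.4 = 2.1 V
Step 2: W/L = 19/4 = 4.75
Step 3: Id = 0.5 * 608 * 1.284e-07 * 4.75 * 2.1^2
Step 4: Id = 8.18e-04 A

8.18e-04


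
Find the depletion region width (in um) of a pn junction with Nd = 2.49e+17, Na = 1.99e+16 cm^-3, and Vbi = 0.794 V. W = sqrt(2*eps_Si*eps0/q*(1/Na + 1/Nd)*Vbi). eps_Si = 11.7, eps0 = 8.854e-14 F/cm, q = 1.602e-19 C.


Step 1: 1/Na + 1/Nd = 1/1.99e+16 + 1/2.49e+17 = 5.42673e-17
Step 2: 2*eps*eps0/q = 2*11.7*8.854e-14/1.602e-19 = 1.293281e+07
Step 3: W^2 = 1.293281e+07 * 5.42673e-17 * 0.794 = 5.57252e-10
Step 4: W = sqrt(5.57252e-10) = 2.361e-05 cm = 0.2361 um

0.2361


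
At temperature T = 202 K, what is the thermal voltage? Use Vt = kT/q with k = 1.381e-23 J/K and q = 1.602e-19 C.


Step 1: kT = 1.381e-23 * 202 = 2.78962e-21 J
Step 2: Vt = kT/q = 2.78962e-21 / 1.602e-19
Step 3: Vt = 0.01741 V

0.01741


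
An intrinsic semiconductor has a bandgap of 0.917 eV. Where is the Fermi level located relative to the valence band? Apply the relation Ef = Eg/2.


Step 1: For an intrinsic semiconductor, the Fermi level sits at midgap.
Step 2: Ef = Eg / 2 = 0.917 / 2 = 0.4585 eV

0.4585


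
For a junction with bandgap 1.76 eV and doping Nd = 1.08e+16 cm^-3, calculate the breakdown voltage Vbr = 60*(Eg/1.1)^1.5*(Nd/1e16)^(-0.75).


Step 1: Eg/1.1 = 1.76/1.1 = 1.600000
Step 2: (Eg/1.1)^1.5 = 1.600000^1.5 = 2.023858
Step 3: (Nd/1e16)^(-0.75) = (1.08)^(-0.75) = 0.943913
Step 4: Vbr = 60 * 2.023858 * 0.943913 = 114.6 V

114.6


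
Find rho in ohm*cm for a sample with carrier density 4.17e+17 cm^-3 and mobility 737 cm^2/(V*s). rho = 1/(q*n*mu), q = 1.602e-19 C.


Step 1: sigma = q * n * mu = 1.602e-19 * 4.17e+17 * 737 = 4.92341e+01 S/cm
Step 2: rho = 1 / sigma = 1 / 4.92341e+01 = 0.02031 ohm*cm

0.02031


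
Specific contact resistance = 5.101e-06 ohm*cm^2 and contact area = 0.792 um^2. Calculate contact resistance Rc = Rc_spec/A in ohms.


Step 1: Convert area to cm^2: 0.792 um^2 = 7.9200e-09 cm^2
Step 2: Rc = Rc_spec / A = 5.101e-06 / 7.9200e-09
Step 3: Rc = 6.44e+02 ohms

6.44e+02


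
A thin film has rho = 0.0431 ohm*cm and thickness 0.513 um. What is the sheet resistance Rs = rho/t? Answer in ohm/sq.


Step 1: Convert thickness to cm: t = 0.513 um = 5.1300e-05 cm
Step 2: Rs = rho / t = 0.0431 / 5.1300e-05
Step 3: Rs = 840.2 ohm/sq

840.2


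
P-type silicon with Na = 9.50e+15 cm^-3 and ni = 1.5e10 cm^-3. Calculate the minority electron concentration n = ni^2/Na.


Step 1: Majority hole concentration p ≈ Na = 9.50e+15 cm^-3
Step 2: n = ni^2 / Na = (1.5e10)^2 / 9.50e+15
Step 3: n = 2.37e+04 cm^-3

2.37e+04


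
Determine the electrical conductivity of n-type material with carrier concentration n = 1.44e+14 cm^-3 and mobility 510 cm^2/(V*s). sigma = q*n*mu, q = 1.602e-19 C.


Step 1: sigma = q * n * mu
Step 2: sigma = 1.602e-19 * 1.44e+14 * 510
Step 3: sigma = 1.177e-02 S/cm

1.177e-02


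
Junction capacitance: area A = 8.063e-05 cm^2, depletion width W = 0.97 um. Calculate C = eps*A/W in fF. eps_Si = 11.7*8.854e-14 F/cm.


Step 1: eps_Si = 11.7 * 8.854e-14 = 1.035918e-12 F/cm
Step 2: W in cm = 0.97 * 1e-4 = 9.70e-05 cm
Step 3: C = 1.035918e-12 * 8.063e-05 / 9.70e-05 = 8.610935e-13 F
Step 4: C = 861.09 fF

861.09


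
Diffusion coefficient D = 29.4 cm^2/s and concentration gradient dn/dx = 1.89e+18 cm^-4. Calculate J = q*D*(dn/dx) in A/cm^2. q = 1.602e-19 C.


Step 1: J = q * D * (dn/dx)
Step 2: J = 1.602e-19 * 29.4 * 1.89e+18
Step 3: J = 8.90e+00 A/cm^2

8.90e+00


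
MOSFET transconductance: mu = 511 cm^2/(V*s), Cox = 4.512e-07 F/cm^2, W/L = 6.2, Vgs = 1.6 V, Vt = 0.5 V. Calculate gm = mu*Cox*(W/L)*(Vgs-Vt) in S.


Step 1: Vov = Vgs - Vt = 1.6 - 0.5 = 1.1 V
Step 2: gm = mu * Cox * (W/L) * Vov
Step 3: gm = 511 * 4.512e-07 * 6.2 * 1.1 = 1.57e-03 S

1.57e-03


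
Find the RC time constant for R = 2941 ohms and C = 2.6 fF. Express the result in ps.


Step 1: tau = R * C
Step 2: tau = 2941 * 2.6 fF = 2941 * 2.6e-15 F
Step 3: tau = 7.6466e-12 s = 7.6466 ps

7.6466


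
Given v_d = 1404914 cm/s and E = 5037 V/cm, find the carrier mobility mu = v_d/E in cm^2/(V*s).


Step 1: mu = v_d / E
Step 2: mu = 1404914 / 5037
Step 3: mu = 278.92 cm^2/(V*s)

278.92


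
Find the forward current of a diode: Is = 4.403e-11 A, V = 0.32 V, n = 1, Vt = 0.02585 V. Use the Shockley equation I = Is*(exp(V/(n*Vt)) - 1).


Step 1: V/(n*Vt) = 0.32/(1*0.02585) = 12.3791
Step 2: exp(12.3791) = 2.3778e+05
Step 3: I = 4.403e-11 * (2.3778e+05 - 1) = 1.05e-05 A

1.05e-05


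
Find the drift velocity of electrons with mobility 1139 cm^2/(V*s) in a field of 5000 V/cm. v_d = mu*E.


Step 1: v_d = mu * E
Step 2: v_d = 1139 * 5000 = 5695000
Step 3: v_d = 5.70e+06 cm/s

5.70e+06


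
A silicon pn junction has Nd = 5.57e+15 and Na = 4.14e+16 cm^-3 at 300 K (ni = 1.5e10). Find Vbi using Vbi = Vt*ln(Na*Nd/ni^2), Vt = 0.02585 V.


Step 1: Compute Na*Nd/ni^2 = 4.14e+16 * 5.57e+15 / (1.5e10)^2 = 1.0249e+12
Step 2: ln(1.0249e+12) = 27.6556
Step 3: Vbi = 0.02585 * 27.6556 = 0.715 V

0.715


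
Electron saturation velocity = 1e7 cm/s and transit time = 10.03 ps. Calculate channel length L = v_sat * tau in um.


Step 1: tau in seconds = 10.03 ps * 1e-12 = 1.0030e-11 s
Step 2: L = v_sat * tau = 1e7 * 1.0030e-11 = 1.0030e-04 cm
Step 3: L in um = 1.0030e-04 * 1e4 = 1.003 um

1.003


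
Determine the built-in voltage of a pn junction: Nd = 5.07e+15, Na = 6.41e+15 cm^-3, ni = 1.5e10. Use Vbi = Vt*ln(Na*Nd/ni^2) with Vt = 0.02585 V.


Step 1: Compute Na*Nd/ni^2 = 6.41e+15 * 5.07e+15 / (1.5e10)^2 = 1.4444e+11
Step 2: ln(1.4444e+11) = 25.6961
Step 3: Vbi = 0.02585 * 25.6961 = 0.664 V

0.664


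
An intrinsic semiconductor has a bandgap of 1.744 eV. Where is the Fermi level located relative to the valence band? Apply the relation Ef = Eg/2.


Step 1: For an intrinsic semiconductor, the Fermi level sits at midgap.
Step 2: Ef = Eg / 2 = 1.744 / 2 = 0.872 eV

0.872


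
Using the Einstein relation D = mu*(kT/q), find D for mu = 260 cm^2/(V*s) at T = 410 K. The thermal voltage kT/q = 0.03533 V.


Step 1: D = mu * (kT/q)
Step 2: D = 260 * 0.03533
Step 3: D = 9.19 cm^2/s

9.19


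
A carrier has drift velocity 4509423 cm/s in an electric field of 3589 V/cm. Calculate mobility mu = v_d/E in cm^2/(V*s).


Step 1: mu = v_d / E
Step 2: mu = 4509423 / 3589
Step 3: mu = 1256.46 cm^2/(V*s)

1256.46


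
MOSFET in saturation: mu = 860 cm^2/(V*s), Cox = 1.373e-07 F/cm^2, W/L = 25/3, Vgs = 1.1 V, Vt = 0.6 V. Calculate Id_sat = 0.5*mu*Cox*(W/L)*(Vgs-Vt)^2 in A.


Step 1: Overdrive voltage Vov = Vgs - Vt = 1.1 - 0.6 = 0.5 V
Step 2: W/L = 25/3 = 8.33333
Step 3: Id = 0.5 * 860 * 1.373e-07 * 8.33333 * 0.5^2
Step 4: Id = 1.23e-04 A

1.23e-04


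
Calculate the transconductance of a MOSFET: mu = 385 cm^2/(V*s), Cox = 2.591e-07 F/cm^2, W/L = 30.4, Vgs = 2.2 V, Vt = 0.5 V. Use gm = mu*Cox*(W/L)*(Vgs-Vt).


Step 1: Vov = Vgs - Vt = 2.2 - 0.5 = 1.7 V
Step 2: gm = mu * Cox * (W/L) * Vov
Step 3: gm = 385 * 2.591e-07 * 30.4 * 1.7 = 5.16e-03 S

5.16e-03


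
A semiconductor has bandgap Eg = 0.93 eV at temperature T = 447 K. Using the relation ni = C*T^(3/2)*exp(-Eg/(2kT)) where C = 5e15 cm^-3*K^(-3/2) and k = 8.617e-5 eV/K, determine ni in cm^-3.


Step 1: Compute kT = 8.617e-5 * 447 = 0.03851799 eV
Step 2: Exponent = -Eg/(2kT) = -0.93/(2*0.03851799) = -12.07228
Step 3: T^(3/2) = 447^1.5 = 9450.64
Step 4: ni = 5e15 * 9450.64 * exp(-12.07228) = 2.70e+14 cm^-3

2.70e+14


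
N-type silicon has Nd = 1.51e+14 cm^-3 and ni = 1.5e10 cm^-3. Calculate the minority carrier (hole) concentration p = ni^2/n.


Step 1: Since Nd >> ni, n ≈ Nd = 1.51e+14 cm^-3
Step 2: p = ni^2 / n = (1.5e10)^2 / 1.51e+14
Step 3: p = 2.25e20 / 1.51e+14 = 1.49e+06 cm^-3

1.49e+06


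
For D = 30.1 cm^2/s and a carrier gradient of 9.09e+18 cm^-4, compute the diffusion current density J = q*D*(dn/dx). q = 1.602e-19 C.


Step 1: J = q * D * (dn/dx)
Step 2: J = 1.602e-19 * 30.1 * 9.09e+18
Step 3: J = 4.38e+01 A/cm^2

4.38e+01


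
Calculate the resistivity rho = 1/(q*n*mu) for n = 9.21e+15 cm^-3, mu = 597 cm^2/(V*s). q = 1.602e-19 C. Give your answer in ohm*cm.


Step 1: sigma = q * n * mu = 1.602e-19 * 9.21e+15 * 597 = 8.80839e-01 S/cm
Step 2: rho = 1 / sigma = 1 / 8.80839e-01 = 1.135 ohm*cm

1.135


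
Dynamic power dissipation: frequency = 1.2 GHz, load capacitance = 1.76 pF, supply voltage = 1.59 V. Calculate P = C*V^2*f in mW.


Step 1: V^2 = 1.59^2 = 2.5281 V^2
Step 2: P = C*V^2*f = 1.76e-12 F * 2.5281 * 1.2e9 Hz
Step 3: P = 5.3393472e-03 W
Step 4: P = 5.339 mW

5.339


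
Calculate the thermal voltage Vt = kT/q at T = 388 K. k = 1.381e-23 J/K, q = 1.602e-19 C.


Step 1: kT = 1.381e-23 * 388 = 5.35828e-21 J
Step 2: Vt = kT/q = 5.35828e-21 / 1.602e-19
Step 3: Vt = 0.03345 V

0.03345


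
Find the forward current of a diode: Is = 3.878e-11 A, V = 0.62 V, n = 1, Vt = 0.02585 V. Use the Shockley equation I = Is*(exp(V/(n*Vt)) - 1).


Step 1: V/(n*Vt) = 0.62/(1*0.02585) = 23.9845
Step 2: exp(23.9845) = 2.6082e+10
Step 3: I = 3.878e-11 * (2.6082e+10 - 1) = 1.01e+00 A

1.01e+00


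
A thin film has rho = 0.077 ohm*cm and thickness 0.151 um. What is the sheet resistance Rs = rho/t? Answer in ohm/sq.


Step 1: Convert thickness to cm: t = 0.151 um = 1.5100e-05 cm
Step 2: Rs = rho / t = 0.077 / 1.5100e-05
Step 3: Rs = 5099.3 ohm/sq

5099.3


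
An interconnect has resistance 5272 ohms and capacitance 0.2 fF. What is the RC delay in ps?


Step 1: tau = R * C
Step 2: tau = 5272 * 0.2 fF = 5272 * 2.0e-16 F
Step 3: tau = 1.0544e-12 s = 1.0544 ps

1.0544


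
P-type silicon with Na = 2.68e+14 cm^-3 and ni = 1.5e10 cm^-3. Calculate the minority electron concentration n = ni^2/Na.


Step 1: Majority hole concentration p ≈ Na = 2.68e+14 cm^-3
Step 2: n = ni^2 / Na = (1.5e10)^2 / 2.68e+14
Step 3: n = 8.40e+05 cm^-3

8.40e+05


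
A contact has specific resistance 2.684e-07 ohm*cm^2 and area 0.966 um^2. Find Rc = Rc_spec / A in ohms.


Step 1: Convert area to cm^2: 0.966 um^2 = 9.6600e-09 cm^2
Step 2: Rc = Rc_spec / A = 2.684e-07 / 9.6600e-09
Step 3: Rc = 2.78e+01 ohms

2.78e+01


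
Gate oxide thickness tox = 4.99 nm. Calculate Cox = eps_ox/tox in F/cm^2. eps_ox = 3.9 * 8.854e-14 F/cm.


Step 1: eps_ox = 3.9 * 8.854e-14 = 3.45306e-13 F/cm
Step 2: tox in cm = 4.99 nm * 1e-7 = 4.9900e-07 cm
Step 3: Cox = 3.45306e-13 / 4.9900e-07 = 6.92e-07 F/cm^2

6.92e-07


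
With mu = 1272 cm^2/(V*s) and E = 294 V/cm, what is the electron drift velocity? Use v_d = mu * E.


Step 1: v_d = mu * E
Step 2: v_d = 1272 * 294 = 373968
Step 3: v_d = 3.74e+05 cm/s

3.74e+05


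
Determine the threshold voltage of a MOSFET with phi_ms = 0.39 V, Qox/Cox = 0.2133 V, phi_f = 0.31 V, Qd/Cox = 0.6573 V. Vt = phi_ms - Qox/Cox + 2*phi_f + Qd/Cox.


Step 1: Vt = phi_ms - Qox/Cox + 2*phi_f + Qd/Cox
Step 2: Vt = 0.39 - 0.2133 + 2*0.31 + 0.6573
Step 3: Vt = 0.39 - 0.2133 + 0.62 + 0.6573
Step 4: Vt = 1.454 V

1.454


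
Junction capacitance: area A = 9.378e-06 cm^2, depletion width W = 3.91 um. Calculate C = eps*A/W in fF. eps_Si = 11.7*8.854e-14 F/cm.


Step 1: eps_Si = 11.7 * 8.854e-14 = 1.035918e-12 F/cm
Step 2: W in cm = 3.91 * 1e-4 = 3.91e-04 cm
Step 3: C = 1.035918e-12 * 9.378e-06 / 3.91e-04 = 2.484614e-14 F
Step 4: C = 24.85 fF

24.85


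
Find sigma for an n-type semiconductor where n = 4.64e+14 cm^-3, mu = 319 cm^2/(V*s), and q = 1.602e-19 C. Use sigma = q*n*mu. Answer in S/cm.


Step 1: sigma = q * n * mu
Step 2: sigma = 1.602e-19 * 4.64e+14 * 319
Step 3: sigma = 2.371e-02 S/cm

2.371e-02


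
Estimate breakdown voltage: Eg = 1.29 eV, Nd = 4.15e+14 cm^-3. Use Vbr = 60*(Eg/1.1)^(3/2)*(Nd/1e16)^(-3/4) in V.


Step 1: Eg/1.1 = 1.29/1.1 = 1.172727
Step 2: (Eg/1.1)^1.5 = 1.172727^1.5 = 1.269976
Step 3: (Nd/1e16)^(-0.75) = (0.0415)^(-0.75) = 10.875868
Step 4: Vbr = 60 * 1.269976 * 10.875868 = 828.7 V

828.7


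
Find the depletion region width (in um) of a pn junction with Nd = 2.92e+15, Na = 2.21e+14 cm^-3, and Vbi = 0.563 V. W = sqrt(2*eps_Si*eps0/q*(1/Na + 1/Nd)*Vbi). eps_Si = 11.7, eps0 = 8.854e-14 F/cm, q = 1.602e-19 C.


Step 1: 1/Na + 1/Nd = 1/2.21e+14 + 1/2.92e+15 = 4.86735e-15
Step 2: 2*eps*eps0/q = 2*11.7*8.854e-14/1.602e-19 = 1.293281e+07
Step 3: W^2 = 1.293281e+07 * 4.86735e-15 * 0.563 = 3.54400e-08
Step 4: W = sqrt(3.54400e-08) = 1.883e-04 cm = 1.883 um

1.883


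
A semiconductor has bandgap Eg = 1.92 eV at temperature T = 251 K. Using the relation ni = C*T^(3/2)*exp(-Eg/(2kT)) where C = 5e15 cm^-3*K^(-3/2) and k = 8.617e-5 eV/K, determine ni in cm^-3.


Step 1: Compute kT = 8.617e-5 * 251 = 0.02162867 eV
Step 2: Exponent = -Eg/(2kT) = -1.92/(2*0.02162867) = -44.38553
Step 3: T^(3/2) = 251^1.5 = 3976.59
Step 4: ni = 5e15 * 3976.59 * exp(-44.38553) = 1.05e+00 cm^-3

1.05e+00


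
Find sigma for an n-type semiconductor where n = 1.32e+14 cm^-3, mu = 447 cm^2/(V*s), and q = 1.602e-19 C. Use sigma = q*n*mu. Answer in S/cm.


Step 1: sigma = q * n * mu
Step 2: sigma = 1.602e-19 * 1.32e+14 * 447
Step 3: sigma = 9.452e-03 S/cm

9.452e-03


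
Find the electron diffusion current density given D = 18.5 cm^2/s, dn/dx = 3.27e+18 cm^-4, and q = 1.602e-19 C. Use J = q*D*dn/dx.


Step 1: J = q * D * (dn/dx)
Step 2: J = 1.602e-19 * 18.5 * 3.27e+18
Step 3: J = 9.69e+00 A/cm^2

9.69e+00


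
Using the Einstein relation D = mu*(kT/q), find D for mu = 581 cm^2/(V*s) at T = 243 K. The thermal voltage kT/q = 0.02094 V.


Step 1: D = mu * (kT/q)
Step 2: D = 581 * 0.02094
Step 3: D = 12.17 cm^2/s

12.17


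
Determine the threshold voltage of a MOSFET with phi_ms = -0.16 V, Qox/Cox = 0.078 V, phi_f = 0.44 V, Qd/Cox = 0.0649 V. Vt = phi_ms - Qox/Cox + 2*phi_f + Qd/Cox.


Step 1: Vt = phi_ms - Qox/Cox + 2*phi_f + Qd/Cox
Step 2: Vt = -0.16 - 0.078 + 2*0.44 + 0.0649
Step 3: Vt = -0.16 - 0.078 + 0.88 + 0.0649
Step 4: Vt = 0.7069 V

0.7069


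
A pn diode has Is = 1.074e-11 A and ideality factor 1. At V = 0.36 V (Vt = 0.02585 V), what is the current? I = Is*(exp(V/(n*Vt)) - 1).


Step 1: V/(n*Vt) = 0.36/(1*0.02585) = 13.9265
Step 2: exp(13.9265) = 1.1174e+06
Step 3: I = 1.074e-11 * (1.1174e+06 - 1) = 1.20e-05 A

1.20e-05


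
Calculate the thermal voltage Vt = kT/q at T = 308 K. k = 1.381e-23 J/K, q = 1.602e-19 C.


Step 1: kT = 1.381e-23 * 308 = 4.25348e-21 J
Step 2: Vt = kT/q = 4.25348e-21 / 1.602e-19
Step 3: Vt = 0.02655 V

0.02655


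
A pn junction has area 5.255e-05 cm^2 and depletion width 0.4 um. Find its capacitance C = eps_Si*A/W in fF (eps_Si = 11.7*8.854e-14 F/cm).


Step 1: eps_Si = 11.7 * 8.854e-14 = 1.035918e-12 F/cm
Step 2: W in cm = 0.4 * 1e-4 = 4.00e-05 cm
Step 3: C = 1.035918e-12 * 5.255e-05 / 4.00e-05 = 1.360937e-12 F
Step 4: C = 1360.94 fF

1360.94


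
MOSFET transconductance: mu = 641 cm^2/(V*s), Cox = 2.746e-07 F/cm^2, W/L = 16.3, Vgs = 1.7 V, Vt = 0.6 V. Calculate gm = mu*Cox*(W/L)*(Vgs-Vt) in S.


Step 1: Vov = Vgs - Vt = 1.7 - 0.6 = 1.1 V
Step 2: gm = mu * Cox * (W/L) * Vov
Step 3: gm = 641 * 2.746e-07 * 16.3 * 1.1 = 3.16e-03 S

3.16e-03


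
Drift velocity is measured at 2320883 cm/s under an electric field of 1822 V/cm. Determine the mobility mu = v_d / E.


Step 1: mu = v_d / E
Step 2: mu = 2320883 / 1822
Step 3: mu = 1273.81 cm^2/(V*s)

1273.81


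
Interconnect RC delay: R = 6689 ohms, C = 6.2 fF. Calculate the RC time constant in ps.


Step 1: tau = R * C
Step 2: tau = 6689 * 6.2 fF = 6689 * 6.2e-15 F
Step 3: tau = 4.14718e-11 s = 41.4718 ps

41.4718


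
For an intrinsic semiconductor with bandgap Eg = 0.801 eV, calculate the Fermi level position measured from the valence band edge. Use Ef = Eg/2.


Step 1: For an intrinsic semiconductor, the Fermi level sits at midgap.
Step 2: Ef = Eg / 2 = 0.801 / 2 = 0.4005 eV

0.4005


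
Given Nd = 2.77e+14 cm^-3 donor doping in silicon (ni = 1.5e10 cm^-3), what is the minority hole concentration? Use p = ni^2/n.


Step 1: Since Nd >> ni, n ≈ Nd = 2.77e+14 cm^-3
Step 2: p = ni^2 / n = (1.5e10)^2 / 2.77e+14
Step 3: p = 2.25e20 / 2.77e+14 = 8.12e+05 cm^-3

8.12e+05


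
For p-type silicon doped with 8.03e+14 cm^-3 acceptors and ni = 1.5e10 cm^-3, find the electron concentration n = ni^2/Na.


Step 1: Majority hole concentration p ≈ Na = 8.03e+14 cm^-3
Step 2: n = ni^2 / Na = (1.5e10)^2 / 8.03e+14
Step 3: n = 2.80e+05 cm^-3

2.80e+05


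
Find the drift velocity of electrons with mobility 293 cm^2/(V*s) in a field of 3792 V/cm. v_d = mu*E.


Step 1: v_d = mu * E
Step 2: v_d = 293 * 3792 = 1111056
Step 3: v_d = 1.11e+06 cm/s

1.11e+06


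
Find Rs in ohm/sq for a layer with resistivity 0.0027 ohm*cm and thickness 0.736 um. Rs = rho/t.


Step 1: Convert thickness to cm: t = 0.736 um = 7.3600e-05 cm
Step 2: Rs = rho / t = 0.0027 / 7.3600e-05
Step 3: Rs = 36.7 ohm/sq

36.7


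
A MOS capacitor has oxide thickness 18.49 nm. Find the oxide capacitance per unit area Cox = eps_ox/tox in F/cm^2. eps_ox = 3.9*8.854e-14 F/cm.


Step 1: eps_ox = 3.9 * 8.854e-14 = 3.45306e-13 F/cm
Step 2: tox in cm = 18.49 nm * 1e-7 = 1.8490e-06 cm
Step 3: Cox = 3.45306e-13 / 1.8490e-06 = 1.87e-07 F/cm^2

1.87e-07


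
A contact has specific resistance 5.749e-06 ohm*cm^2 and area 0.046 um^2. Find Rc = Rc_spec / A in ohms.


Step 1: Convert area to cm^2: 0.046 um^2 = 4.6000e-10 cm^2
Step 2: Rc = Rc_spec / A = 5.749e-06 / 4.6000e-10
Step 3: Rc = 1.25e+04 ohms

1.25e+04


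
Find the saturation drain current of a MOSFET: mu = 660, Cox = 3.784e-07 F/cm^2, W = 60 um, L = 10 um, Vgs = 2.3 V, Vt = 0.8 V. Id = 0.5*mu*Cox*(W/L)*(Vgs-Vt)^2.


Step 1: Overdrive voltage Vov = Vgs - Vt = 2.3 - 0.8 = 1.5 V
Step 2: W/L = 60/10 = 6
Step 3: Id = 0.5 * 660 * 3.784e-07 * 6 * 1.5^2
Step 4: Id = 1.69e-03 A

1.69e-03


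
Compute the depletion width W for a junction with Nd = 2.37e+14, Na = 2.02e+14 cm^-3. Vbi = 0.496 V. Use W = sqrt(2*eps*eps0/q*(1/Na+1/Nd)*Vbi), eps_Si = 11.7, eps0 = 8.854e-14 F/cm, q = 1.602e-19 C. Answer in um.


Step 1: 1/Na + 1/Nd = 1/2.02e+14 + 1/2.37e+14 = 9.16990e-15
Step 2: 2*eps*eps0/q = 2*11.7*8.854e-14/1.602e-19 = 1.293281e+07
Step 3: W^2 = 1.293281e+07 * 9.16990e-15 * 0.496 = 5.88219e-08
Step 4: W = sqrt(5.88219e-08) = 2.425e-04 cm = 2.425 um

2.425


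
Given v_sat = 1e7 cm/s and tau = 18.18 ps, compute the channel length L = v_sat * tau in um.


Step 1: tau in seconds = 18.18 ps * 1e-12 = 1.8180e-11 s
Step 2: L = v_sat * tau = 1e7 * 1.8180e-11 = 1.8180e-04 cm
Step 3: L in um = 1.8180e-04 * 1e4 = 1.818 um

1.818


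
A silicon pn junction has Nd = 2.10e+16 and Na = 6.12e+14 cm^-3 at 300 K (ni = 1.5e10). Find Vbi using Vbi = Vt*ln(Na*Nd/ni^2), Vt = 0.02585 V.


Step 1: Compute Na*Nd/ni^2 = 6.12e+14 * 2.10e+16 / (1.5e10)^2 = 5.7120e+10
Step 2: ln(5.7120e+10) = 24.7684
Step 3: Vbi = 0.02585 * 24.7684 = 0.64 V

0.64


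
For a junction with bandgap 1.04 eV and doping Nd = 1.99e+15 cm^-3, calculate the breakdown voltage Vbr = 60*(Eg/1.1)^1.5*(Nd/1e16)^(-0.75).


Step 1: Eg/1.1 = 1.04/1.1 = 0.945455
Step 2: (Eg/1.1)^1.5 = 0.945455^1.5 = 0.919309
Step 3: (Nd/1e16)^(-0.75) = (0.199)^(-0.75) = 3.356296
Step 4: Vbr = 60 * 0.919309 * 3.356296 = 185.1 V

185.1


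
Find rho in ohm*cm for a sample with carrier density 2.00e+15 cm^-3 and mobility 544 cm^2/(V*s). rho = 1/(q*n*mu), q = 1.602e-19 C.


Step 1: sigma = q * n * mu = 1.602e-19 * 2.00e+15 * 544 = 1.74298e-01 S/cm
Step 2: rho = 1 / sigma = 1 / 1.74298e-01 = 5.737 ohm*cm

5.737


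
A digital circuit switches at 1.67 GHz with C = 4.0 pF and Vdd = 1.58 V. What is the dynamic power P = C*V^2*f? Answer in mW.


Step 1: V^2 = 1.58^2 = 2.4964 V^2
Step 2: P = C*V^2*f = 4.0e-12 F * 2.4964 * 1.67e9 Hz
Step 3: P = 1.6675952e-02 W
Step 4: P = 16.676 mW

16.676


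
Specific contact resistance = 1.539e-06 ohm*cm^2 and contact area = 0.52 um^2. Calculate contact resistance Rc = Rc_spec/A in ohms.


Step 1: Convert area to cm^2: 0.52 um^2 = 5.2000e-09 cm^2
Step 2: Rc = Rc_spec / A = 1.539e-06 / 5.2000e-09
Step 3: Rc = 2.96e+02 ohms

2.96e+02


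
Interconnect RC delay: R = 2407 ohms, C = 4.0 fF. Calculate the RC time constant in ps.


Step 1: tau = R * C
Step 2: tau = 2407 * 4.0 fF = 2407 * 4.0e-15 F
Step 3: tau = 9.628e-12 s = 9.628 ps

9.628


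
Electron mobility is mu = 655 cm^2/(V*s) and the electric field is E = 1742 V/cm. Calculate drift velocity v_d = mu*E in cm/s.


Step 1: v_d = mu * E
Step 2: v_d = 655 * 1742 = 1141010
Step 3: v_d = 1.14e+06 cm/s

1.14e+06


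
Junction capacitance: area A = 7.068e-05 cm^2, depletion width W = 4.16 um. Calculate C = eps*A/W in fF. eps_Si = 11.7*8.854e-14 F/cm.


Step 1: eps_Si = 11.7 * 8.854e-14 = 1.035918e-12 F/cm
Step 2: W in cm = 4.16 * 1e-4 = 4.16e-04 cm
Step 3: C = 1.035918e-12 * 7.068e-05 / 4.16e-04 = 1.760065e-13 F
Step 4: C = 176.01 fF

176.01


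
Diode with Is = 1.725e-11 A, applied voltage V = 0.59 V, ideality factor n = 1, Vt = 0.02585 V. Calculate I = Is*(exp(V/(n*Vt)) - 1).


Step 1: V/(n*Vt) = 0.59/(1*0.02585) = 22.8240
Step 2: exp(22.8240) = 8.1722e+09
Step 3: I = 1.725e-11 * (8.1722e+09 - 1) = 1.41e-01 A

1.41e-01


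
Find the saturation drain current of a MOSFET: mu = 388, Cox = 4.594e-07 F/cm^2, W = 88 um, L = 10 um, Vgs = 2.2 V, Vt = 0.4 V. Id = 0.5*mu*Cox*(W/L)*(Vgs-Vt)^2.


Step 1: Overdrive voltage Vov = Vgs - Vt = 2.2 - 0.4 = 1.8 V
Step 2: W/L = 88/10 = 8.8
Step 3: Id = 0.5 * 388 * 4.594e-07 * 8.8 * 1.8^2
Step 4: Id = 2.54e-03 A

2.54e-03


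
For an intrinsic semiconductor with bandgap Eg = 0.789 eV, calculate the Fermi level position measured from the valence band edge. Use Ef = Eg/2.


Step 1: For an intrinsic semiconductor, the Fermi level sits at midgap.
Step 2: Ef = Eg / 2 = 0.789 / 2 = 0.3945 eV

0.3945


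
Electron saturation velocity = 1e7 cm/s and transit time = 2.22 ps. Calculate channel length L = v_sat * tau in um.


Step 1: tau in seconds = 2.22 ps * 1e-12 = 2.2200e-12 s
Step 2: L = v_sat * tau = 1e7 * 2.2200e-12 = 2.2200e-05 cm
Step 3: L in um = 2.2200e-05 * 1e4 = 0.222 um

0.222


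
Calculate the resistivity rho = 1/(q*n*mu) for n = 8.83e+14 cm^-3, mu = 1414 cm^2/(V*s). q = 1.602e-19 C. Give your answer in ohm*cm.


Step 1: sigma = q * n * mu = 1.602e-19 * 8.83e+14 * 1414 = 2.00020e-01 S/cm
Step 2: rho = 1 / sigma = 1 / 2.00020e-01 = 5 ohm*cm

5


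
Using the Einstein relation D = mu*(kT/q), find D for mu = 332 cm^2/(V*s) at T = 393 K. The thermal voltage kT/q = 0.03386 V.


Step 1: D = mu * (kT/q)
Step 2: D = 332 * 0.03386
Step 3: D = 11.24 cm^2/s

11.24


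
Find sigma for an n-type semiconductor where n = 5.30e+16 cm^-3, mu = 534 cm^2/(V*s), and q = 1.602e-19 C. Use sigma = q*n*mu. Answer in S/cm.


Step 1: sigma = q * n * mu
Step 2: sigma = 1.602e-19 * 5.30e+16 * 534
Step 3: sigma = 4.534e+00 S/cm

4.534e+00


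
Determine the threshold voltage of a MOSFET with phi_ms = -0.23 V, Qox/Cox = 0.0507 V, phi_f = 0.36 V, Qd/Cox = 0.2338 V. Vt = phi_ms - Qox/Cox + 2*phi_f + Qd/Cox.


Step 1: Vt = phi_ms - Qox/Cox + 2*phi_f + Qd/Cox
Step 2: Vt = -0.23 - 0.0507 + 2*0.36 + 0.2338
Step 3: Vt = -0.23 - 0.0507 + 0.72 + 0.2338
Step 4: Vt = 0.6731 V

0.6731


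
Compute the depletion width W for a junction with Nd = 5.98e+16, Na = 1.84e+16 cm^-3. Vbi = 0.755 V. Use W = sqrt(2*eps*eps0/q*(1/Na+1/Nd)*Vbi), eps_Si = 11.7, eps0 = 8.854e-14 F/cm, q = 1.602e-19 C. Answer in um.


Step 1: 1/Na + 1/Nd = 1/1.84e+16 + 1/5.98e+16 = 7.10702e-17
Step 2: 2*eps*eps0/q = 2*11.7*8.854e-14/1.602e-19 = 1.293281e+07
Step 3: W^2 = 1.293281e+07 * 7.10702e-17 * 0.755 = 6.93949e-10
Step 4: W = sqrt(6.93949e-10) = 2.634e-05 cm = 0.2634 um

0.2634


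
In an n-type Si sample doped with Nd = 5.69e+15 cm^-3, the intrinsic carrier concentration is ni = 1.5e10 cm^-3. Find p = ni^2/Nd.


Step 1: Since Nd >> ni, n ≈ Nd = 5.69e+15 cm^-3
Step 2: p = ni^2 / n = (1.5e10)^2 / 5.69e+15
Step 3: p = 2.25e20 / 5.69e+15 = 3.95e+04 cm^-3

3.95e+04


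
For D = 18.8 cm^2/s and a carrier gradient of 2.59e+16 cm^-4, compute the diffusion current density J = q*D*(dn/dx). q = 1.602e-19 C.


Step 1: J = q * D * (dn/dx)
Step 2: J = 1.602e-19 * 18.8 * 2.59e+16
Step 3: J = 7.80e-02 A/cm^2

7.80e-02


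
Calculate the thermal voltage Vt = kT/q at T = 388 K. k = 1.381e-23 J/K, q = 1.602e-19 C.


Step 1: kT = 1.381e-23 * 388 = 5.35828e-21 J
Step 2: Vt = kT/q = 5.35828e-21 / 1.602e-19
Step 3: Vt = 0.03345 V

0.03345


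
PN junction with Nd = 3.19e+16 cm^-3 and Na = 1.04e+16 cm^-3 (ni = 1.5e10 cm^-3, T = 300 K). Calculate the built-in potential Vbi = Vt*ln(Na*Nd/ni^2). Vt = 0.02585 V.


Step 1: Compute Na*Nd/ni^2 = 1.04e+16 * 3.19e+16 / (1.5e10)^2 = 1.4745e+12
Step 2: ln(1.4745e+12) = 28.0193
Step 3: Vbi = 0.02585 * 28.0193 = 0.724 V

0.724


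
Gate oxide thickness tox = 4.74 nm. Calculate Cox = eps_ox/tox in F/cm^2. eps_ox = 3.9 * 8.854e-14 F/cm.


Step 1: eps_ox = 3.9 * 8.854e-14 = 3.45306e-13 F/cm
Step 2: tox in cm = 4.74 nm * 1e-7 = 4.7400e-07 cm
Step 3: Cox = 3.45306e-13 / 4.7400e-07 = 7.28e-07 F/cm^2

7.28e-07


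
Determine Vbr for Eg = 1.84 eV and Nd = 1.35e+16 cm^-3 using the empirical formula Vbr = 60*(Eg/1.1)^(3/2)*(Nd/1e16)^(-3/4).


Step 1: Eg/1.1 = 1.84/1.1 = 1.672727
Step 2: (Eg/1.1)^1.5 = 1.672727^1.5 = 2.163404
Step 3: (Nd/1e16)^(-0.75) = (1.35)^(-0.75) = 0.798454
Step 4: Vbr = 60 * 2.163404 * 0.798454 = 103.6 V

103.6


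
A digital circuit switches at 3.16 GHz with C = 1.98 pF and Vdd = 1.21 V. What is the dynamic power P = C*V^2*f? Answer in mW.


Step 1: V^2 = 1.21^2 = 1.4641 V^2
Step 2: P = C*V^2*f = 1.98e-12 F * 1.4641 * 3.16e9 Hz
Step 3: P = 9.16058088e-03 W
Step 4: P = 9.161 mW

9.161


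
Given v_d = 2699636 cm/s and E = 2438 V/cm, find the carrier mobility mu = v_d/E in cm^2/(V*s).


Step 1: mu = v_d / E
Step 2: mu = 2699636 / 2438
Step 3: mu = 1107.32 cm^2/(V*s)

1107.32


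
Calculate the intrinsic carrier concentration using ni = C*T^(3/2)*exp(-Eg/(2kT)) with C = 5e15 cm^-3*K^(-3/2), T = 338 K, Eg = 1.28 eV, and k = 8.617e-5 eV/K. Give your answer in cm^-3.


Step 1: Compute kT = 8.617e-5 * 338 = 0.02912546 eV
Step 2: Exponent = -Eg/(2kT) = -1.28/(2*0.02912546) = -21.97390
Step 3: T^(3/2) = 338^1.5 = 6214.05
Step 4: ni = 5e15 * 6214.05 * exp(-21.97390) = 8.90e+09 cm^-3

8.90e+09


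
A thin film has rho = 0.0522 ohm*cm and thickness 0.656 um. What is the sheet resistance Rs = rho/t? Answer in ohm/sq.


Step 1: Convert thickness to cm: t = 0.656 um = 6.5600e-05 cm
Step 2: Rs = rho / t = 0.0522 / 6.5600e-05
Step 3: Rs = 795.7 ohm/sq

795.7


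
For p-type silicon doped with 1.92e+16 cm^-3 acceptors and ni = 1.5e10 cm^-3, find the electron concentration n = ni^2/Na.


Step 1: Majority hole concentration p ≈ Na = 1.92e+16 cm^-3
Step 2: n = ni^2 / Na = (1.5e10)^2 / 1.92e+16
Step 3: n = 1.17e+04 cm^-3

1.17e+04


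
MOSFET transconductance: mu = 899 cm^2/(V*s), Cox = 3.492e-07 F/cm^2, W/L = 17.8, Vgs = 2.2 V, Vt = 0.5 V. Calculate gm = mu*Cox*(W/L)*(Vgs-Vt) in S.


Step 1: Vov = Vgs - Vt = 2.2 - 0.5 = 1.7 V
Step 2: gm = mu * Cox * (W/L) * Vov
Step 3: gm = 899 * 3.492e-07 * 17.8 * 1.7 = 9.50e-03 S

9.50e-03


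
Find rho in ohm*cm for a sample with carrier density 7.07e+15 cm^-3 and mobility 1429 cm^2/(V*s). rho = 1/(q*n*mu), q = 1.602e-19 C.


Step 1: sigma = q * n * mu = 1.602e-19 * 7.07e+15 * 1429 = 1.61851e+00 S/cm
Step 2: rho = 1 / sigma = 1 / 1.61851e+00 = 0.6179 ohm*cm

0.6179


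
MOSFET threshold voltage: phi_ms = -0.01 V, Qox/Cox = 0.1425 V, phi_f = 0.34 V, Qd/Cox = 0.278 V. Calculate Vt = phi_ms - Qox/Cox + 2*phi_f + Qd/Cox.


Step 1: Vt = phi_ms - Qox/Cox + 2*phi_f + Qd/Cox
Step 2: Vt = -0.01 - 0.1425 + 2*0.34 + 0.278
Step 3: Vt = -0.01 - 0.1425 + 0.68 + 0.278
Step 4: Vt = 0.8055 V

0.8055


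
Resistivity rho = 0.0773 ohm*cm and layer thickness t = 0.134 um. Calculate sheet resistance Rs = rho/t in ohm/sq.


Step 1: Convert thickness to cm: t = 0.134 um = 1.3400e-05 cm
Step 2: Rs = rho / t = 0.0773 / 1.3400e-05
Step 3: Rs = 5768.7 ohm/sq

5768.7


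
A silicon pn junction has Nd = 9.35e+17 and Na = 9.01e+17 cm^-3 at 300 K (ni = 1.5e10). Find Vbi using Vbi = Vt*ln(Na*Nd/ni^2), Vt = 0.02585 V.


Step 1: Compute Na*Nd/ni^2 = 9.01e+17 * 9.35e+17 / (1.5e10)^2 = 3.7442e+15
Step 2: ln(3.7442e+15) = 35.8590
Step 3: Vbi = 0.02585 * 35.8590 = 0.927 V

0.927


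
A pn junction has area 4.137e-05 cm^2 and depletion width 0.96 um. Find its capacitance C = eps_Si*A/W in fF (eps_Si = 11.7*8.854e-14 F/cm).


Step 1: eps_Si = 11.7 * 8.854e-14 = 1.035918e-12 F/cm
Step 2: W in cm = 0.96 * 1e-4 = 9.60e-05 cm
Step 3: C = 1.035918e-12 * 4.137e-05 / 9.60e-05 = 4.464159e-13 F
Step 4: C = 446.42 fF

446.42


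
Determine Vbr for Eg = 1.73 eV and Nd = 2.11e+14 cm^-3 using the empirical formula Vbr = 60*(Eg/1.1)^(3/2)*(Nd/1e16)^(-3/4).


Step 1: Eg/1.1 = 1.73/1.1 = 1.572727
Step 2: (Eg/1.1)^1.5 = 1.572727^1.5 = 1.972332
Step 3: (Nd/1e16)^(-0.75) = (0.0211)^(-0.75) = 18.062928
Step 4: Vbr = 60 * 1.972332 * 18.062928 = 2137.6 V

2137.6


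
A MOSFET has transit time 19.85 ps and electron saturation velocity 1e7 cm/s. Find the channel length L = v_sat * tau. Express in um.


Step 1: tau in seconds = 19.85 ps * 1e-12 = 1.9850e-11 s
Step 2: L = v_sat * tau = 1e7 * 1.9850e-11 = 1.9850e-04 cm
Step 3: L in um = 1.9850e-04 * 1e4 = 1.985 um

1.985


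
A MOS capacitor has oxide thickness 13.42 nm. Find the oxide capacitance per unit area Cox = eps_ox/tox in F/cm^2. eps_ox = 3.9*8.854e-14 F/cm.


Step 1: eps_ox = 3.9 * 8.854e-14 = 3.45306e-13 F/cm
Step 2: tox in cm = 13.42 nm * 1e-7 = 1.3420e-06 cm
Step 3: Cox = 3.45306e-13 / 1.3420e-06 = 2.57e-07 F/cm^2

2.57e-07


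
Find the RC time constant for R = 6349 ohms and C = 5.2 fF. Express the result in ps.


Step 1: tau = R * C
Step 2: tau = 6349 * 5.2 fF = 6349 * 5.2e-15 F
Step 3: tau = 3.30148e-11 s = 33.0148 ps

33.0148


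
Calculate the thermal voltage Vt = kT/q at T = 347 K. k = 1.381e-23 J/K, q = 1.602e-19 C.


Step 1: kT = 1.381e-23 * 347 = 4.79207e-21 J
Step 2: Vt = kT/q = 4.79207e-21 / 1.602e-19
Step 3: Vt = 0.02991 V

0.02991


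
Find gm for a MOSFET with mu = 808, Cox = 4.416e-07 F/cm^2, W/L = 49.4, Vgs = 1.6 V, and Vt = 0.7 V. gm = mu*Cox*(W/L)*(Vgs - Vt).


Step 1: Vov = Vgs - Vt = 1.6 - 0.7 = 0.9 V
Step 2: gm = mu * Cox * (W/L) * Vov
Step 3: gm = 808 * 4.416e-07 * 49.4 * 0.9 = 1.59e-02 S

1.59e-02


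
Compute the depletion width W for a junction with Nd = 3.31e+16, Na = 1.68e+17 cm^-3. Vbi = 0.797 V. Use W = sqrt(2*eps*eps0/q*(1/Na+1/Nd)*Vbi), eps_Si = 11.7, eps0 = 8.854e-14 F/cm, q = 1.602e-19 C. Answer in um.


Step 1: 1/Na + 1/Nd = 1/1.68e+17 + 1/3.31e+16 = 3.61639e-17
Step 2: 2*eps*eps0/q = 2*11.7*8.854e-14/1.602e-19 = 1.293281e+07
Step 3: W^2 = 1.293281e+07 * 3.61639e-17 * 0.797 = 3.72758e-10
Step 4: W = sqrt(3.72758e-10) = 1.931e-05 cm = 0.1931 um

0.1931


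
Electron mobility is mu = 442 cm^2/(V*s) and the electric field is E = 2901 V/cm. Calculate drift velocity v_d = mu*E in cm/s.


Step 1: v_d = mu * E
Step 2: v_d = 442 * 2901 = 1282242
Step 3: v_d = 1.28e+06 cm/s

1.28e+06


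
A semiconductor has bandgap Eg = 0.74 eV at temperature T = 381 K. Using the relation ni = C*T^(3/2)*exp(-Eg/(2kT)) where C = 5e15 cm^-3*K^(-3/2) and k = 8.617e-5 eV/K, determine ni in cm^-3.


Step 1: Compute kT = 8.617e-5 * 381 = 0.03283077 eV
Step 2: Exponent = -Eg/(2kT) = -0.74/(2*0.03283077) = -11.26992
Step 3: T^(3/2) = 381^1.5 = 7436.82
Step 4: ni = 5e15 * 7436.82 * exp(-11.26992) = 4.74e+14 cm^-3

4.74e+14


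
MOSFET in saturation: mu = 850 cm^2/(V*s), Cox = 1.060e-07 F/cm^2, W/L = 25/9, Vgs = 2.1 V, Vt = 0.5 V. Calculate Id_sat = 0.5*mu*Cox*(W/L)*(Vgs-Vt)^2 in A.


Step 1: Overdrive voltage Vov = Vgs - Vt = 2.1 - 0.5 = 1.6 V
Step 2: W/L = 25/9 = 2.77778
Step 3: Id = 0.5 * 850 * 1.060e-07 * 2.77778 * 1.6^2
Step 4: Id = 3.20e-04 A

3.20e-04


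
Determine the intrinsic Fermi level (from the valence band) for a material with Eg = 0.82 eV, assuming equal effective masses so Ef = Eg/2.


Step 1: For an intrinsic semiconductor, the Fermi level sits at midgap.
Step 2: Ef = Eg / 2 = 0.82 / 2 = 0.41 eV

0.41
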